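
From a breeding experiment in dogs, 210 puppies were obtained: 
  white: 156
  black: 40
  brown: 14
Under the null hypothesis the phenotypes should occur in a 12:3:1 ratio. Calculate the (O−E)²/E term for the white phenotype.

0.014

Total ratio parts = 16. Expected numbers out of 210:
  white: 210 × 12/16 = 157.5
  black: 210 × 3/16 = 39.375
  brown: 210 × 1/16 = 13.125
Contribution of white: (156 − 157.5)² / 157.5 = 0.0143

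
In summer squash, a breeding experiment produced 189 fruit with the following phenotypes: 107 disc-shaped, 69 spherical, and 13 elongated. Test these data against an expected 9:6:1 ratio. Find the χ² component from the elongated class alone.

The 9:6:1 ratio has 16 parts, so with N = 189 the expected counts are:
  disc-shaped: 189 × 9/16 = 106.3125
  spherical: 189 × 6/16 = 70.875
  elongated: 189 × 1/16 = 11.8125
Contribution of elongated: (13 − 11.8125)² / 11.8125 = 0.1194

0.119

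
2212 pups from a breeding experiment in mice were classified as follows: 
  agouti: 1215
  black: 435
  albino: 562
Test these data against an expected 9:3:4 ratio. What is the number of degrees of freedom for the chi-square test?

A goodness-of-fit test with 3 phenotype classes has df = 3 − 1 = 2.

2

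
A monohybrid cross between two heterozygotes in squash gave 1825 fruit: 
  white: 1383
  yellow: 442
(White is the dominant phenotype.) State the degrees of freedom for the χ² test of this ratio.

For a monohybrid cross between heterozygotes with complete dominance, the expected phenotypic ratio is 3:1.
A goodness-of-fit test with 2 phenotype classes has df = 2 − 1 = 1.

1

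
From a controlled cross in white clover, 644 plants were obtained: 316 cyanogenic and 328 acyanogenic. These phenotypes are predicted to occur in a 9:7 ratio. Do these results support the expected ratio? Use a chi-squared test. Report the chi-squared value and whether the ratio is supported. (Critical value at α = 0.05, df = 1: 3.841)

Under the 9:7 hypothesis (Σ ratio = 16, N = 644):
  cyanogenic: 644 × 9/16 = 362.25
  acyanogenic: 644 × 7/16 = 281.75
χ² = Σ (O − E)² / E
  cyanogenic: (316 − 362.25)² / 362.25 = 5.9049
  acyanogenic: (328 − 281.75)² / 281.75 = 7.5921
χ² = 5.9049 + 7.5921 = 13.497
Degrees of freedom = 2 − 1 = 1; critical value at α = 0.05 is 3.841.
Since 13.497 > 3.841, we reject the null hypothesis — the data do not fit the 9:7 ratio.

13.497; not consistent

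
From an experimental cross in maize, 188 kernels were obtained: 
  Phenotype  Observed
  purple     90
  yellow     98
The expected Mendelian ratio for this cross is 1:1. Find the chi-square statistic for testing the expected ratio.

0.340

Total ratio parts = 2. Expected numbers out of 188:
  purple: 188 × 1/2 = 94
  yellow: 188 × 1/2 = 94
χ² = Σ (O − E)² / E
  purple: (90 − 94)² / 94 = 0.1702
  yellow: (98 − 94)² / 94 = 0.1702
χ² = 0.1702 + 0.1702 = 0.3404 ≈ 0.340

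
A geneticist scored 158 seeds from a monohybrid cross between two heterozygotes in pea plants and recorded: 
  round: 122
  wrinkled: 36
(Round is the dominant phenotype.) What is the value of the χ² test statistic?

For a monohybrid cross between heterozygotes with complete dominance, the expected phenotypic ratio is 3:1.
Total ratio parts = 4. Expected numbers out of 158:
  round: 158 × 3/4 = 118.5
  wrinkled: 158 × 1/4 = 39.5
χ² = Σ (O − E)² / E
  round: (122 − 118.5)² / 118.5 = 0.1034
  wrinkled: (36 − 39.5)² / 39.5 = 0.3101
χ² = 0.1034 + 0.3101 = 0.4135 ≈ 0.414

0.414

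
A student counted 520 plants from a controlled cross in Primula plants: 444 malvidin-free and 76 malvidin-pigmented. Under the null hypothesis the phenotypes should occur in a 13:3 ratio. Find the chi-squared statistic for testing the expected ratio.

Total ratio parts = 16. Expected numbers out of 520:
  malvidin-free: 520 × 13/16 = 422.5
  malvidin-pigmented: 520 × 3/16 = 97.5
χ² = Σ (O − E)² / E
  malvidin-free: (444 − 422.5)² / 422.5 = 1.0941
  malvidin-pigmented: (76 − 97.5)² / 97.5 = 4.7410
χ² = 1.0941 + 4.7410 = 5.8351 ≈ 5.835

5.835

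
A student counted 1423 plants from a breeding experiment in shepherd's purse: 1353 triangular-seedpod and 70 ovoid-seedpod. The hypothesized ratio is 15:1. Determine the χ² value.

4.301

Expected counts for N = 1423 under a 15:1 ratio (total parts = 16):
  triangular-seedpod: 1423 × 15/16 = 1334.0625
  ovoid-seedpod: 1423 × 1/16 = 88.9375
χ² = Σ (O − E)² / E
  triangular-seedpod: (1353 − 1334.0625)² / 1334.0625 = 0.2688
  ovoid-seedpod: (70 − 88.9375)² / 88.9375 = 4.0324
χ² = 0.2688 + 4.0324 = 4.3012 ≈ 4.301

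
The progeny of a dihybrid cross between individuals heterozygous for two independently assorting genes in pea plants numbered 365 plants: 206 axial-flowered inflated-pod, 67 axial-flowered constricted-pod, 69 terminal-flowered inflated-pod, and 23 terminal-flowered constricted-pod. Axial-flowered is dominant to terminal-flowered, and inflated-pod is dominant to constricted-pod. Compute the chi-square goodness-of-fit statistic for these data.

A dihybrid F₂ with independent assortment and complete dominance at both loci gives a 9:3:3:1 phenotypic ratio.
The 9:3:3:1 ratio has 16 parts, so with N = 365 the expected counts are:
  axial-flowered inflated-pod: 365 × 9/16 = 205.3125
  axial-flowered constricted-pod: 365 × 3/16 = 68.4375
  terminal-flowered inflated-pod: 365 × 3/16 = 68.4375
  terminal-flowered constricted-pod: 365 × 1/16 = 22.8125
χ² = Σ (O − E)² / E
  axial-flowered inflated-pod: (206 − 205.3125)² / 205.3125 = 0.0023
  axial-flowered constricted-pod: (67 − 68.4375)² / 68.4375 = 0.0302
  terminal-flowered inflated-pod: (69 − 68.4375)² / 68.4375 = 0.0046
  terminal-flowered constricted-pod: (23 − 22.8125)² / 22.8125 = 0.0015
χ² = 0.0023 + 0.0302 + 0.0046 + 0.0015 = 0.0386 ≈ 0.039

0.039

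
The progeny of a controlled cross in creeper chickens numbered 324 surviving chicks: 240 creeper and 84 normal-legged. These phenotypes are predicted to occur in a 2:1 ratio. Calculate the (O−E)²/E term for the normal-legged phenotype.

5.333

Under the 2:1 hypothesis (Σ ratio = 3, N = 324):
  creeper: 324 × 2/3 = 216
  normal-legged: 324 × 1/3 = 108
Contribution of normal-legged: (84 − 108)² / 108 = 5.3333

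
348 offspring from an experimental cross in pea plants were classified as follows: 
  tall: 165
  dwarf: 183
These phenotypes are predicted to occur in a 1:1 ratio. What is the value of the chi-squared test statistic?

0.931

The 1:1 ratio has 2 parts, so with N = 348 the expected counts are:
  tall: 348 × 1/2 = 174
  dwarf: 348 × 1/2 = 174
χ² = Σ (O − E)² / E
  tall: (165 − 174)² / 174 = 0.4655
  dwarf: (183 − 174)² / 174 = 0.4655
χ² = 0.4655 + 0.4655 = 0.931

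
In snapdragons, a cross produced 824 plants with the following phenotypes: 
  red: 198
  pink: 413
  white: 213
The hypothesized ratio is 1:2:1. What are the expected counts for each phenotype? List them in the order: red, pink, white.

Expected counts for N = 824 under a 1:2:1 ratio (total parts = 4):
  red: 824 × 1/4 = 206
  pink: 824 × 2/4 = 412
  white: 824 × 1/4 = 206

206, 412, 206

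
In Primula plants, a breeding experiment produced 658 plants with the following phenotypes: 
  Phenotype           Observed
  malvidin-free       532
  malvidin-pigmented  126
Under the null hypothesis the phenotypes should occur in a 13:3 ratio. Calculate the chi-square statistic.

Under the 13:3 hypothesis (Σ ratio = 16, N = 658):
  malvidin-free: 658 × 13/16 = 534.625
  malvidin-pigmented: 658 × 3/16 = 123.375
χ² = Σ (O − E)² / E
  malvidin-free: (532 − 534.625)² / 534.625 = 0.0129
  malvidin-pigmented: (126 − 123.375)² / 123.375 = 0.0559
χ² = 0.0129 + 0.0559 = 0.0688 ≈ 0.069

0.069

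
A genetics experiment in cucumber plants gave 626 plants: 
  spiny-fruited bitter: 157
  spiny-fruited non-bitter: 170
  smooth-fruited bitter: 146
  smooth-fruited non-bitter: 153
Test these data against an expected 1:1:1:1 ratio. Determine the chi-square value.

1.949

The 1:1:1:1 ratio has 4 parts, so with N = 626 the expected counts are:
  spiny-fruited bitter: 626 × 1/4 = 156.5
  spiny-fruited non-bitter: 626 × 1/4 = 156.5
  smooth-fruited bitter: 626 × 1/4 = 156.5
  smooth-fruited non-bitter: 626 × 1/4 = 156.5
χ² = Σ (O − E)² / E
  spiny-fruited bitter: (157 − 156.5)² / 156.5 = 0.0016
  spiny-fruited non-bitter: (170 − 156.5)² / 156.5 = 1.1645
  smooth-fruited bitter: (146 − 156.5)² / 156.5 = 0.7045
  smooth-fruited non-bitter: (153 − 156.5)² / 156.5 = 0.0783
χ² = 0.0016 + 1.1645 + 0.7045 + 0.0783 = 1.9489 ≈ 1.949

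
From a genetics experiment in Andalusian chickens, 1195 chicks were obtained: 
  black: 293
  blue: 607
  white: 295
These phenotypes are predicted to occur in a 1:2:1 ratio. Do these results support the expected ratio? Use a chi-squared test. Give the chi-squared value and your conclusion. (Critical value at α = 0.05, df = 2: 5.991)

0.309; consistent

Expected counts for N = 1195 under a 1:2:1 ratio (total parts = 4):
  black: 1195 × 1/4 = 298.75
  blue: 1195 × 2/4 = 597.5
  white: 1195 × 1/4 = 298.75
χ² = Σ (O − E)² / E
  black: (293 − 298.75)² / 298.75 = 0.1107
  blue: (607 − 597.5)² / 597.5 = 0.1510
  white: (295 − 298.75)² / 298.75 = 0.0471
χ² = 0.1107 + 0.1510 + 0.0471 = 0.3088 ≈ 0.309
Degrees of freedom = 3 − 1 = 2; critical value at α = 0.05 is 5.991.
Since 0.309 < 5.991, we fail to reject the null hypothesis — the data are consistent with the 1:2:1 ratio.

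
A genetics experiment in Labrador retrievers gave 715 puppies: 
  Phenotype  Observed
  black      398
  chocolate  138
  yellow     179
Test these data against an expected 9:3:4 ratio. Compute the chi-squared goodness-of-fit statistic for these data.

0.160

Under the 9:3:4 hypothesis (Σ ratio = 16, N = 715):
  black: 715 × 9/16 = 402.1875
  chocolate: 715 × 3/16 = 134.0625
  yellow: 715 × 4/16 = 178.75
χ² = Σ (O − E)² / E
  black: (398 − 402.1875)² / 402.1875 = 0.0436
  chocolate: (138 − 134.0625)² / 134.0625 = 0.1156
  yellow: (179 − 178.75)² / 178.75 = 0.0003
χ² = 0.0436 + 0.1156 + 0.0003 = 0.1595 ≈ 0.160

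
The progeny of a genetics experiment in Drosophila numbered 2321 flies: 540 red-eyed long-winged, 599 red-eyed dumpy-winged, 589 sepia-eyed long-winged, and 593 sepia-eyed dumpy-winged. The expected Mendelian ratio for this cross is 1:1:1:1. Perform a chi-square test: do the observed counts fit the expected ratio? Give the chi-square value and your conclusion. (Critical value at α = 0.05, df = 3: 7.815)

3.810; consistent

Under the 1:1:1:1 hypothesis (Σ ratio = 4, N = 2321):
  red-eyed long-winged: 2321 × 1/4 = 580.25
  red-eyed dumpy-winged: 2321 × 1/4 = 580.25
  sepia-eyed long-winged: 2321 × 1/4 = 580.25
  sepia-eyed dumpy-winged: 2321 × 1/4 = 580.25
χ² = Σ (O − E)² / E
  red-eyed long-winged: (540 − 580.25)² / 580.25 = 2.7920
  red-eyed dumpy-winged: (599 − 580.25)² / 580.25 = 0.6059
  sepia-eyed long-winged: (589 − 580.25)² / 580.25 = 0.1319
  sepia-eyed dumpy-winged: (593 − 580.25)² / 580.25 = 0.2802
χ² = 2.7920 + 0.6059 + 0.1319 + 0.2802 = 3.810
Degrees of freedom = 4 − 1 = 3; critical value at α = 0.05 is 7.815.
Since 3.810 < 7.815, we fail to reject the null hypothesis — the data are consistent with the 1:1:1:1 ratio.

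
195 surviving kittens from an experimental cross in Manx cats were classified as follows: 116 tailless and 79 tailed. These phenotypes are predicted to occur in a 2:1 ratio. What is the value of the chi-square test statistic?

4.523

The 2:1 ratio has 3 parts, so with N = 195 the expected counts are:
  tailless: 195 × 2/3 = 130
  tailed: 195 × 1/3 = 65
χ² = Σ (O − E)² / E
  tailless: (116 − 130)² / 130 = 1.5077
  tailed: (79 − 65)² / 65 = 3.0154
χ² = 1.5077 + 3.0154 = 4.5231 ≈ 4.523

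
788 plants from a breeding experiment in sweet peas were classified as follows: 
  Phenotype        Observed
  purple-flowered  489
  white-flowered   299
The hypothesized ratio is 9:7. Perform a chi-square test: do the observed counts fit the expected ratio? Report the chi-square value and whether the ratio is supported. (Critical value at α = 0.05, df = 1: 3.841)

The 9:7 ratio has 16 parts, so with N = 788 the expected counts are:
  purple-flowered: 788 × 9/16 = 443.25
  white-flowered: 788 × 7/16 = 344.75
χ² = Σ (O − E)² / E
  purple-flowered: (489 − 443.25)² / 443.25 = 4.7221
  white-flowered: (299 − 344.75)² / 344.75 = 6.0712
χ² = 4.7221 + 6.0712 = 10.7933 ≈ 10.793
Degrees of freedom = 2 − 1 = 1; critical value at α = 0.05 is 3.841.
Since 10.793 > 3.841, we reject the null hypothesis — the data do not fit the 9:7 ratio.

10.793; not consistent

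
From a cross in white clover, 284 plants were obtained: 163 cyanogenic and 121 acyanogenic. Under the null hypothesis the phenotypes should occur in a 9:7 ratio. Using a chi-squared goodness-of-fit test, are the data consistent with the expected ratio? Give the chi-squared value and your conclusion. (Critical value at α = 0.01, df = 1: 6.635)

0.151; consistent

Expected counts for N = 284 under a 9:7 ratio (total parts = 16):
  cyanogenic: 284 × 9/16 = 159.75
  acyanogenic: 284 × 7/16 = 124.25
χ² = Σ (O − E)² / E
  cyanogenic: (163 − 159.75)² / 159.75 = 0.0661
  acyanogenic: (121 − 124.25)² / 124.25 = 0.0850
χ² = 0.0661 + 0.0850 = 0.1511 ≈ 0.151
Degrees of freedom = 2 − 1 = 1; critical value at α = 0.01 is 6.635.
Since 0.151 < 6.635, we fail to reject the null hypothesis — the data are consistent with the 9:7 ratio.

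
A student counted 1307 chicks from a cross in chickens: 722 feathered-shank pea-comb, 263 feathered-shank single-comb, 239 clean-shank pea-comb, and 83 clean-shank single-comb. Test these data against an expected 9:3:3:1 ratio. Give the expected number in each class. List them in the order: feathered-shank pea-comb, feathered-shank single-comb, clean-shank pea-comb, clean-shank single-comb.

Under the 9:3:3:1 hypothesis (Σ ratio = 16, N = 1307):
  feathered-shank pea-comb: 1307 × 9/16 = 735.1875
  feathered-shank single-comb: 1307 × 3/16 = 245.0625
  clean-shank pea-comb: 1307 × 3/16 = 245.0625
  clean-shank single-comb: 1307 × 1/16 = 81.6875

735.1875, 245.0625, 245.0625, 81.6875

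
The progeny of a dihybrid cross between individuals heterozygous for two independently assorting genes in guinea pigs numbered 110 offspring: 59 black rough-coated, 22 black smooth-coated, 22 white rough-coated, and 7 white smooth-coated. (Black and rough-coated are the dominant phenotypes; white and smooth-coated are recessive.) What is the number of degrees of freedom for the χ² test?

3

A dihybrid F₂ with independent assortment and complete dominance at both loci gives a 9:3:3:1 phenotypic ratio.
A goodness-of-fit test with 4 phenotype classes has df = 4 − 1 = 3.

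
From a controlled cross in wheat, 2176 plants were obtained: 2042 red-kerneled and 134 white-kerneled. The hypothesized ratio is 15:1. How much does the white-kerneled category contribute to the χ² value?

0.029

Total ratio parts = 16. Expected numbers out of 2176:
  red-kerneled: 2176 × 15/16 = 2040
  white-kerneled: 2176 × 1/16 = 136
Contribution of white-kerneled: (134 − 136)² / 136 = 0.0294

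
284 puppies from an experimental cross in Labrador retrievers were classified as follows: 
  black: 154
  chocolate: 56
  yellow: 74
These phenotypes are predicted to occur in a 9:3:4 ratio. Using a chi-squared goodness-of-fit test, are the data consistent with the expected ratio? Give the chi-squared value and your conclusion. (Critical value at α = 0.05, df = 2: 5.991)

0.476; consistent

The 9:3:4 ratio has 16 parts, so with N = 284 the expected counts are:
  black: 284 × 9/16 = 159.75
  chocolate: 284 × 3/16 = 53.25
  yellow: 284 × 4/16 = 71
χ² = Σ (O − E)² / E
  black: (154 − 159.75)² / 159.75 = 0.2070
  chocolate: (56 − 53.25)² / 53.25 = 0.1420
  yellow: (74 − 71)² / 71 = 0.1268
χ² = 0.2070 + 0.1420 + 0.1268 = 0.4758 ≈ 0.476
Degrees of freedom = 3 − 1 = 2; critical value at α = 0.05 is 5.991.
Since 0.476 < 5.991, we fail to reject the null hypothesis — the data are consistent with the 9:3:4 ratio.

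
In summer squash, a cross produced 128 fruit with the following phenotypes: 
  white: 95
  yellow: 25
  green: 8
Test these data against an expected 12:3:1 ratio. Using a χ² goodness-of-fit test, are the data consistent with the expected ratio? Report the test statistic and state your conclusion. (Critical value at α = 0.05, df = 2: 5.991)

The 12:3:1 ratio has 16 parts, so with N = 128 the expected counts are:
  white: 128 × 12/16 = 96
  yellow: 128 × 3/16 = 24
  green: 128 × 1/16 = 8
χ² = Σ (O − E)² / E
  white: (95 − 96)² / 96 = 0.0104
  yellow: (25 − 24)² / 24 = 0.0417
  green: (8 − 8)² / 8 = 0.0000
χ² = 0.0104 + 0.0417 + 0.0000 = 0.0521 ≈ 0.052
Degrees of freedom = 3 − 1 = 2; critical value at α = 0.05 is 5.991.
Since 0.052 < 5.991, we fail to reject the null hypothesis — the data are consistent with the 12:3:1 ratio.

0.052; consistent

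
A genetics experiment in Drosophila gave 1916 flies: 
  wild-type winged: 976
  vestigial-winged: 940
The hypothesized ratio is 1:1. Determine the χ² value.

Expected counts for N = 1916 under a 1:1 ratio (total parts = 2):
  wild-type winged: 1916 × 1/2 = 958
  vestigial-winged: 1916 × 1/2 = 958
χ² = Σ (O − E)² / E
  wild-type winged: (976 − 958)² / 958 = 0.3382
  vestigial-winged: (940 − 958)² / 958 = 0.3382
χ² = 0.3382 + 0.3382 = 0.6764 ≈ 0.676

0.676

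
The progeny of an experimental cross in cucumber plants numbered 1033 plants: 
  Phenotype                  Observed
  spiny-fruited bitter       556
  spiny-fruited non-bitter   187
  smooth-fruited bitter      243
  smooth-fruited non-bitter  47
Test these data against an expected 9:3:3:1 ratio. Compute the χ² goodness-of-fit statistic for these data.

The 9:3:3:1 ratio has 16 parts, so with N = 1033 the expected counts are:
  spiny-fruited bitter: 1033 × 9/16 = 581.0625
  spiny-fruited non-bitter: 1033 × 3/16 = 193.6875
  smooth-fruited bitter: 1033 × 3/16 = 193.6875
  smooth-fruited non-bitter: 1033 × 1/16 = 64.5625
χ² = Σ (O − E)² / E
  spiny-fruited bitter: (556 − 581.0625)² / 581.0625 = 1.0810
  spiny-fruited non-bitter: (187 − 193.6875)² / 193.6875 = 0.2309
  smooth-fruited bitter: (243 − 193.6875)² / 193.6875 = 12.5549
  smooth-fruited non-bitter: (47 − 64.5625)² / 64.5625 = 4.7774
χ² = 1.0810 + 0.2309 + 12.5549 + 4.7774 = 18.6442 ≈ 18.644

18.644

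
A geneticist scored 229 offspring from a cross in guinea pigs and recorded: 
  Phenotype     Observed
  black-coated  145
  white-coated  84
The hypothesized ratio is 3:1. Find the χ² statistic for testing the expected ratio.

Expected counts for N = 229 under a 3:1 ratio (total parts = 4):
  black-coated: 229 × 3/4 = 171.75
  white-coated: 229 × 1/4 = 57.25
χ² = Σ (O − E)² / E
  black-coated: (145 − 171.75)² / 171.75 = 4.1663
  white-coated: (84 − 57.25)² / 57.25 = 12.4989
χ² = 4.1663 + 12.4989 = 16.6652 ≈ 16.665

16.665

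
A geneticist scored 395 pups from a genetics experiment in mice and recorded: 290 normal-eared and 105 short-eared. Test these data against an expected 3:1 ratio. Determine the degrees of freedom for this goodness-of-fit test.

A goodness-of-fit test with 2 phenotype classes has df = 2 − 1 = 1.

1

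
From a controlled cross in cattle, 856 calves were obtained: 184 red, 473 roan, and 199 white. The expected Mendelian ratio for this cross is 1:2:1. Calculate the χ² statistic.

Total ratio parts = 4. Expected numbers out of 856:
  red: 856 × 1/4 = 214
  roan: 856 × 2/4 = 428
  white: 856 × 1/4 = 214
χ² = Σ (O − E)² / E
  red: (184 − 214)² / 214 = 4.2056
  roan: (473 − 428)² / 428 = 4.7313
  white: (199 − 214)² / 214 = 1.0514
χ² = 4.2056 + 4.7313 + 1.0514 = 9.9883 ≈ 9.988

9.988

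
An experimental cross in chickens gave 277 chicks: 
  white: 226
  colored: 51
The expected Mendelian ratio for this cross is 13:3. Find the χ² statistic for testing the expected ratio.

0.021

The 13:3 ratio has 16 parts, so with N = 277 the expected counts are:
  white: 277 × 13/16 = 225.0625
  colored: 277 × 3/16 = 51.9375
χ² = Σ (O − E)² / E
  white: (226 − 225.0625)² / 225.0625 = 0.0039
  colored: (51 − 51.9375)² / 51.9375 = 0.0169
χ² = 0.0039 + 0.0169 = 0.0208 ≈ 0.021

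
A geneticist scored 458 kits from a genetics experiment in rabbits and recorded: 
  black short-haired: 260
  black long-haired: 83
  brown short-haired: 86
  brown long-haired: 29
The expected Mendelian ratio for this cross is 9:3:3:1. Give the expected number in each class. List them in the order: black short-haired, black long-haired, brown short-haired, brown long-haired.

257.625, 85.875, 85.875, 28.625

The 9:3:3:1 ratio has 16 parts, so with N = 458 the expected counts are:
  black short-haired: 458 × 9/16 = 257.625
  black long-haired: 458 × 3/16 = 85.875
  brown short-haired: 458 × 3/16 = 85.875
  brown long-haired: 458 × 1/16 = 28.625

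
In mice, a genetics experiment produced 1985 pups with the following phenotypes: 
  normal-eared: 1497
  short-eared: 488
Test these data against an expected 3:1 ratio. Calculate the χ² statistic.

The 3:1 ratio has 4 parts, so with N = 1985 the expected counts are:
  normal-eared: 1985 × 3/4 = 1488.75
  short-eared: 1985 × 1/4 = 496.25
χ² = Σ (O − E)² / E
  normal-eared: (1497 − 1488.75)² / 1488.75 = 0.0457
  short-eared: (488 − 496.25)² / 496.25 = 0.1372
χ² = 0.0457 + 0.1372 = 0.1829 ≈ 0.183

0.183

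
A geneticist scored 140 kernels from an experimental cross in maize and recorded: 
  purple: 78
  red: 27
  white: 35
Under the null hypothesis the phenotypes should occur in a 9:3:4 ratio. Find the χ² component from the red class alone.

0.021

Expected counts for N = 140 under a 9:3:4 ratio (total parts = 16):
  purple: 140 × 9/16 = 78.75
  red: 140 × 3/16 = 26.25
  white: 140 × 4/16 = 35
Contribution of red: (27 − 26.25)² / 26.25 = 0.0214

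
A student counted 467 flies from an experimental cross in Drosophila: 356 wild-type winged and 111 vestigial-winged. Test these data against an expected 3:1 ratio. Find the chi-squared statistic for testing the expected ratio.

Under the 3:1 hypothesis (Σ ratio = 4, N = 467):
  wild-type winged: 467 × 3/4 = 350.25
  vestigial-winged: 467 × 1/4 = 116.75
χ² = Σ (O − E)² / E
  wild-type winged: (356 − 350.25)² / 350.25 = 0.0944
  vestigial-winged: (111 − 116.75)² / 116.75 = 0.2832
χ² = 0.0944 + 0.2832 = 0.3776 ≈ 0.378

0.378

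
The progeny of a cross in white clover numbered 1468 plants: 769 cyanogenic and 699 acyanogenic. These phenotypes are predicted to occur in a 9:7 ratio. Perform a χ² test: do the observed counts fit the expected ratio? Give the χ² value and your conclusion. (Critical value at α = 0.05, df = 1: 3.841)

The 9:7 ratio has 16 parts, so with N = 1468 the expected counts are:
  cyanogenic: 1468 × 9/16 = 825.75
  acyanogenic: 1468 × 7/16 = 642.25
χ² = Σ (O − E)² / E
  cyanogenic: (769 − 825.75)² / 825.75 = 3.9002
  acyanogenic: (699 − 642.25)² / 642.25 = 5.0145
χ² = 3.9002 + 5.0145 = 8.9147 ≈ 8.915
Degrees of freedom = 2 − 1 = 1; critical value at α = 0.05 is 3.841.
Since 8.915 > 3.841, we reject the null hypothesis — the data do not fit the 9:7 ratio.

8.915; not consistent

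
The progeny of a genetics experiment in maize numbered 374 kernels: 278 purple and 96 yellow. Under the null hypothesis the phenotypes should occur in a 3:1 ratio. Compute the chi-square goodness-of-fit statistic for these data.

Total ratio parts = 4. Expected numbers out of 374:
  purple: 374 × 3/4 = 280.5
  yellow: 374 × 1/4 = 93.5
χ² = Σ (O − E)² / E
  purple: (278 − 280.5)² / 280.5 = 0.0223
  yellow: (96 − 93.5)² / 93.5 = 0.0668
χ² = 0.0223 + 0.0668 = 0.0891 ≈ 0.089

0.089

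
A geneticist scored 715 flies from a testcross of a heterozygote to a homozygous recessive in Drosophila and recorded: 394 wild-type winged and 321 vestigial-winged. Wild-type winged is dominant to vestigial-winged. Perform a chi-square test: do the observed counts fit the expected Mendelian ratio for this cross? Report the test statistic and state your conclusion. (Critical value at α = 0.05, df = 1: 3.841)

7.453; not consistent

A testcross of a heterozygote (Aa × aa) gives a 1:1 phenotypic ratio.
Expected counts for N = 715 under a 1:1 ratio (total parts = 2):
  wild-type winged: 715 × 1/2 = 357.5
  vestigial-winged: 715 × 1/2 = 357.5
χ² = Σ (O − E)² / E
  wild-type winged: (394 − 357.5)² / 357.5 = 3.7266
  vestigial-winged: (321 − 357.5)² / 357.5 = 3.7266
χ² = 3.7266 + 3.7266 = 7.4532 ≈ 7.453
Degrees of freedom = 2 − 1 = 1; critical value at α = 0.05 is 3.841.
Since 7.453 > 3.841, we reject the null hypothesis — the data do not fit the 1:1 ratio.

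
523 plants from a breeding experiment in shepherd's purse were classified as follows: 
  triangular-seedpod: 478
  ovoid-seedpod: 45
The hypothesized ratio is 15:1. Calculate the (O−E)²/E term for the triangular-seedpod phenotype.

0.309

Under the 15:1 hypothesis (Σ ratio = 16, N = 523):
  triangular-seedpod: 523 × 15/16 = 490.3125
  ovoid-seedpod: 523 × 1/16 = 32.6875
Contribution of triangular-seedpod: (478 − 490.3125)² / 490.3125 = 0.3092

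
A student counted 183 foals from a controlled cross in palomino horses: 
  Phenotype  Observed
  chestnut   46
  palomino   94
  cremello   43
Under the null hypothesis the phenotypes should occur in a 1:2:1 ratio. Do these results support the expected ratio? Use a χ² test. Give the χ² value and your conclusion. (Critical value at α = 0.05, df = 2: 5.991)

Total ratio parts = 4. Expected numbers out of 183:
  chestnut: 183 × 1/4 = 45.75
  palomino: 183 × 2/4 = 91.5
  cremello: 183 × 1/4 = 45.75
χ² = Σ (O − E)² / E
  chestnut: (46 − 45.75)² / 45.75 = 0.0014
  palomino: (94 − 91.5)² / 91.5 = 0.0683
  cremello: (43 − 45.75)² / 45.75 = 0.1653
χ² = 0.0014 + 0.0683 + 0.1653 = 0.235
Degrees of freedom = 3 − 1 = 2; critical value at α = 0.05 is 5.991.
Since 0.235 < 5.991, we fail to reject the null hypothesis — the data are consistent with the 1:2:1 ratio.

0.235; consistent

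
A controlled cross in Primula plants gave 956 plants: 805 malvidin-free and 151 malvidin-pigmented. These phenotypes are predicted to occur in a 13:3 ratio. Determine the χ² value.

Total ratio parts = 16. Expected numbers out of 956:
  malvidin-free: 956 × 13/16 = 776.75
  malvidin-pigmented: 956 × 3/16 = 179.25
χ² = Σ (O − E)² / E
  malvidin-free: (805 − 776.75)² / 776.75 = 1.0274
  malvidin-pigmented: (151 − 179.25)² / 179.25 = 4.4522
χ² = 1.0274 + 4.4522 = 5.4796 ≈ 5.480

5.480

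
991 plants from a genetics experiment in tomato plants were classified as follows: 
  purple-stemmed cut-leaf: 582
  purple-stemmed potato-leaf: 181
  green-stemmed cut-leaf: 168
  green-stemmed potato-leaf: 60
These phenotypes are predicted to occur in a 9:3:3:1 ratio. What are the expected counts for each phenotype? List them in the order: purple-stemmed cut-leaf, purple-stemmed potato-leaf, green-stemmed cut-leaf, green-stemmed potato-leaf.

Under the 9:3:3:1 hypothesis (Σ ratio = 16, N = 991):
  purple-stemmed cut-leaf: 991 × 9/16 = 557.4375
  purple-stemmed potato-leaf: 991 × 3/16 = 185.8125
  green-stemmed cut-leaf: 991 × 3/16 = 185.8125
  green-stemmed potato-leaf: 991 × 1/16 = 61.9375

557.4375, 185.8125, 185.8125, 61.9375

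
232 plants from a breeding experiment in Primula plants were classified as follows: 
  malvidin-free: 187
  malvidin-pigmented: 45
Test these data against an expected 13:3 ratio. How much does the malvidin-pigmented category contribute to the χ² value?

0.052

Expected counts for N = 232 under a 13:3 ratio (total parts = 16):
  malvidin-free: 232 × 13/16 = 188.5
  malvidin-pigmented: 232 × 3/16 = 43.5
Contribution of malvidin-pigmented: (45 − 43.5)² / 43.5 = 0.0517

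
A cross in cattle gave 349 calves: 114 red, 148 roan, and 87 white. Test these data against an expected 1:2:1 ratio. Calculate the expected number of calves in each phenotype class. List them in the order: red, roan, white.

87.25, 174.5, 87.25

The 1:2:1 ratio has 4 parts, so with N = 349 the expected counts are:
  red: 349 × 1/4 = 87.25
  roan: 349 × 2/4 = 174.5
  white: 349 × 1/4 = 87.25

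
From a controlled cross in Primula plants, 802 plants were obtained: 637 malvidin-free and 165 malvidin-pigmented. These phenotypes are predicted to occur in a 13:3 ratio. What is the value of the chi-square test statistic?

1.751

Expected counts for N = 802 under a 13:3 ratio (total parts = 16):
  malvidin-free: 802 × 13/16 = 651.625
  malvidin-pigmented: 802 × 3/16 = 150.375
χ² = Σ (O − E)² / E
  malvidin-free: (637 − 651.625)² / 651.625 = 0.3282
  malvidin-pigmented: (165 − 150.375)² / 150.375 = 1.4224
χ² = 0.3282 + 1.4224 = 1.7506 ≈ 1.751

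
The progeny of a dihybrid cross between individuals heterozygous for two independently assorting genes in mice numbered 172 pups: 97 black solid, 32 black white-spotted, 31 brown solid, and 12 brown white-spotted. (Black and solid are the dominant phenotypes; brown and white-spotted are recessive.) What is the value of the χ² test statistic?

A dihybrid F₂ with independent assortment and complete dominance at both loci gives a 9:3:3:1 phenotypic ratio.
Under the 9:3:3:1 hypothesis (Σ ratio = 16, N = 172):
  black solid: 172 × 9/16 = 96.75
  black white-spotted: 172 × 3/16 = 32.25
  brown solid: 172 × 3/16 = 32.25
  brown white-spotted: 172 × 1/16 = 10.75
χ² = Σ (O − E)² / E
  black solid: (97 − 96.75)² / 96.75 = 0.0006
  black white-spotted: (32 − 32.25)² / 32.25 = 0.0019
  brown solid: (31 − 32.25)² / 32.25 = 0.0484
  brown white-spotted: (12 − 10.75)² / 10.75 = 0.1453
χ² = 0.0006 + 0.0019 + 0.0484 + 0.1453 = 0.1962 ≈ 0.196

0.196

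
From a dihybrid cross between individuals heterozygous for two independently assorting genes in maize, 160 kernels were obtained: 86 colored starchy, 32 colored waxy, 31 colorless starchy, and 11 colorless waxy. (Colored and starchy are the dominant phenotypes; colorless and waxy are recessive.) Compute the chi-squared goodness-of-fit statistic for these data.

A dihybrid F₂ with independent assortment and complete dominance at both loci gives a 9:3:3:1 phenotypic ratio.
Expected counts for N = 160 under a 9:3:3:1 ratio (total parts = 16):
  colored starchy: 160 × 9/16 = 90
  colored waxy: 160 × 3/16 = 30
  colorless starchy: 160 × 3/16 = 30
  colorless waxy: 160 × 1/16 = 10
χ² = Σ (O − E)² / E
  colored starchy: (86 − 90)² / 90 = 0.1778
  colored waxy: (32 − 30)² / 30 = 0.1333
  colorless starchy: (31 − 30)² / 30 = 0.0333
  colorless waxy: (11 − 10)² / 10 = 0.1000
χ² = 0.1778 + 0.1333 + 0.0333 + 0.1000 = 0.4444 ≈ 0.444

0.444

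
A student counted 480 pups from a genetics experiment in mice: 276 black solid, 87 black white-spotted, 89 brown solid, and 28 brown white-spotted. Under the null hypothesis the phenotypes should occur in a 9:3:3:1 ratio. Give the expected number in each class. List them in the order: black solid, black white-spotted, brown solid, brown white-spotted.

The 9:3:3:1 ratio has 16 parts, so with N = 480 the expected counts are:
  black solid: 480 × 9/16 = 270
  black white-spotted: 480 × 3/16 = 90
  brown solid: 480 × 3/16 = 90
  brown white-spotted: 480 × 1/16 = 30

270, 90, 90, 30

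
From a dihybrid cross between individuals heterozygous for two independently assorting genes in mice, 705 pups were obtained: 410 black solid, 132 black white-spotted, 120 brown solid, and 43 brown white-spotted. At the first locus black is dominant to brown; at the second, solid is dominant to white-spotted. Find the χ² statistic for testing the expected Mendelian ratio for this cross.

A dihybrid F₂ with independent assortment and complete dominance at both loci gives a 9:3:3:1 phenotypic ratio.
The 9:3:3:1 ratio has 16 parts, so with N = 705 the expected counts are:
  black solid: 705 × 9/16 = 396.5625
  black white-spotted: 705 × 3/16 = 132.1875
  brown solid: 705 × 3/16 = 132.1875
  brown white-spotted: 705 × 1/16 = 44.0625
χ² = Σ (O − E)² / E
  black solid: (410 − 396.5625)² / 396.5625 = 0.4553
  black white-spotted: (132 − 132.1875)² / 132.1875 = 0.0003
  brown solid: (120 − 132.1875)² / 132.1875 = 1.1237
  brown white-spotted: (43 − 44.0625)² / 44.0625 = 0.0256
χ² = 0.4553 + 0.0003 + 1.1237 + 0.0256 = 1.6049 ≈ 1.605

1.605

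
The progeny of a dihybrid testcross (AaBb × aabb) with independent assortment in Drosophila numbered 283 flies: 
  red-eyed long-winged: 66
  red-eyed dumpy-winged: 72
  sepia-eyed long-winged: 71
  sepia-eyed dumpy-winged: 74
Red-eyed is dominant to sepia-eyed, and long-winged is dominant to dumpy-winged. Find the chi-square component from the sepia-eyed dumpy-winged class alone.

A dihybrid testcross with independent assortment gives a 1:1:1:1 ratio.
Under the 1:1:1:1 hypothesis (Σ ratio = 4, N = 283):
  red-eyed long-winged: 283 × 1/4 = 70.75
  red-eyed dumpy-winged: 283 × 1/4 = 70.75
  sepia-eyed long-winged: 283 × 1/4 = 70.75
  sepia-eyed dumpy-winged: 283 × 1/4 = 70.75
Contribution of sepia-eyed dumpy-winged: (74 − 70.75)² / 70.75 = 0.1493

0.149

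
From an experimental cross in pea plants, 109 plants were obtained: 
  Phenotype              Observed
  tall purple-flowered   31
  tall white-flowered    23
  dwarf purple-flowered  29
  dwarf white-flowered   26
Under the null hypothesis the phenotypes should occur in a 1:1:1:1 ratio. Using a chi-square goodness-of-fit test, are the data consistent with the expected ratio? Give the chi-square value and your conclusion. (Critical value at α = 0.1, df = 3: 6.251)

1.349; consistent

Total ratio parts = 4. Expected numbers out of 109:
  tall purple-flowered: 109 × 1/4 = 27.25
  tall white-flowered: 109 × 1/4 = 27.25
  dwarf purple-flowered: 109 × 1/4 = 27.25
  dwarf white-flowered: 109 × 1/4 = 27.25
χ² = Σ (O − E)² / E
  tall purple-flowered: (31 − 27.25)² / 27.25 = 0.5161
  tall white-flowered: (23 − 27.25)² / 27.25 = 0.6628
  dwarf purple-flowered: (29 − 27.25)² / 27.25 = 0.1124
  dwarf white-flowered: (26 − 27.25)² / 27.25 = 0.0573
χ² = 0.5161 + 0.6628 + 0.1124 + 0.0573 = 1.3486 ≈ 1.349
Degrees of freedom = 4 − 1 = 3; critical value at α = 0.1 is 6.251.
Since 1.349 < 6.251, we fail to reject the null hypothesis — the data are consistent with the 1:1:1:1 ratio.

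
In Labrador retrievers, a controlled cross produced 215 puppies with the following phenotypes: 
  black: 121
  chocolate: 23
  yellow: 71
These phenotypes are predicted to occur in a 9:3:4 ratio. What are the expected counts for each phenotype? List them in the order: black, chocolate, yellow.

120.9375, 40.3125, 53.75

Under the 9:3:4 hypothesis (Σ ratio = 16, N = 215):
  black: 215 × 9/16 = 120.9375
  chocolate: 215 × 3/16 = 40.3125
  yellow: 215 × 4/16 = 53.75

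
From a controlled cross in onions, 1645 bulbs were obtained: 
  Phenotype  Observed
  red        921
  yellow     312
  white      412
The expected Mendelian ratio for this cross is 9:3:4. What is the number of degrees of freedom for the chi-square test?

A goodness-of-fit test with 3 phenotype classes has df = 3 − 1 = 2.

2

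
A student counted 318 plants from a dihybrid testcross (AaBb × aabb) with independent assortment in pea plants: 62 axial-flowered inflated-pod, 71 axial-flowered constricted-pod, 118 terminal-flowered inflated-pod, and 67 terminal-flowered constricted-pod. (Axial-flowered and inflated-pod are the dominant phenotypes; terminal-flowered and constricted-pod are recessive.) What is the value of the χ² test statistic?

A dihybrid testcross with independent assortment gives a 1:1:1:1 ratio.
Total ratio parts = 4. Expected numbers out of 318:
  axial-flowered inflated-pod: 318 × 1/4 = 79.5
  axial-flowered constricted-pod: 318 × 1/4 = 79.5
  terminal-flowered inflated-pod: 318 × 1/4 = 79.5
  terminal-flowered constricted-pod: 318 × 1/4 = 79.5
χ² = Σ (O − E)² / E
  axial-flowered inflated-pod: (62 − 79.5)² / 79.5 = 3.8522
  axial-flowered constricted-pod: (71 − 79.5)² / 79.5 = 0.9088
  terminal-flowered inflated-pod: (118 − 79.5)² / 79.5 = 18.6447
  terminal-flowered constricted-pod: (67 − 79.5)² / 79.5 = 1.9654
χ² = 3.8522 + 0.9088 + 18.6447 + 1.9654 = 25.3711 ≈ 25.371

25.371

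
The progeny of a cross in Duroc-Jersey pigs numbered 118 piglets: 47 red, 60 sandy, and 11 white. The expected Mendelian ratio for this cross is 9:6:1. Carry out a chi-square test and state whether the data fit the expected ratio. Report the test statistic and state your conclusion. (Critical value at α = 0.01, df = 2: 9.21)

13.043; not consistent

Total ratio parts = 16. Expected numbers out of 118:
  red: 118 × 9/16 = 66.375
  sandy: 118 × 6/16 = 44.25
  white: 118 × 1/16 = 7.375
χ² = Σ (O − E)² / E
  red: (47 − 66.375)² / 66.375 = 5.6556
  sandy: (60 − 44.25)² / 44.25 = 5.6059
  white: (11 − 7.375)² / 7.375 = 1.7818
χ² = 5.6556 + 5.6059 + 1.7818 = 13.0433 ≈ 13.043
Degrees of freedom = 3 − 1 = 2; critical value at α = 0.01 is 9.21.
Since 13.043 > 9.21, we reject the null hypothesis — the data do not fit the 9:6:1 ratio.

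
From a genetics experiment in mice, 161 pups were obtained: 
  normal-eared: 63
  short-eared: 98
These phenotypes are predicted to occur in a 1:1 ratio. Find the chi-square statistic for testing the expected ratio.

7.609

Expected counts for N = 161 under a 1:1 ratio (total parts = 2):
  normal-eared: 161 × 1/2 = 80.5
  short-eared: 161 × 1/2 = 80.5
χ² = Σ (O − E)² / E
  normal-eared: (63 − 80.5)² / 80.5 = 3.8043
  short-eared: (98 − 80.5)² / 80.5 = 3.8043
χ² = 3.8043 + 3.8043 = 7.6086 ≈ 7.609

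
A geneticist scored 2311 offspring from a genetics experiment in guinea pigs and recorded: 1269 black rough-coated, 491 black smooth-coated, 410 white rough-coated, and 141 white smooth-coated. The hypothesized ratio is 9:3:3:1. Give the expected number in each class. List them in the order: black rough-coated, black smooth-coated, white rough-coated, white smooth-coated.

Total ratio parts = 16. Expected numbers out of 2311:
  black rough-coated: 2311 × 9/16 = 1299.9375
  black smooth-coated: 2311 × 3/16 = 433.3125
  white rough-coated: 2311 × 3/16 = 433.3125
  white smooth-coated: 2311 × 1/16 = 144.4375

1299.9375, 433.3125, 433.3125, 144.4375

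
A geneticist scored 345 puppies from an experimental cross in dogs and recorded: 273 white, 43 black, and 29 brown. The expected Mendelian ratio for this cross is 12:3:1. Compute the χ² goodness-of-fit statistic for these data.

The 12:3:1 ratio has 16 parts, so with N = 345 the expected counts are:
  white: 345 × 12/16 = 258.75
  black: 345 × 3/16 = 64.6875
  brown: 345 × 1/16 = 21.5625
χ² = Σ (O − E)² / E
  white: (273 − 258.75)² / 258.75 = 0.7848
  black: (43 − 64.6875)² / 64.6875 = 7.2711
  brown: (29 − 21.5625)² / 21.5625 = 2.5654
χ² = 0.7848 + 7.2711 + 2.5654 = 10.6213 ≈ 10.621

10.621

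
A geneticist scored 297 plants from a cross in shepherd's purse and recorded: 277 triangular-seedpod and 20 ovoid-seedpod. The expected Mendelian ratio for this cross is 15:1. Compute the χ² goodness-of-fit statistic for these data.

Expected counts for N = 297 under a 15:1 ratio (total parts = 16):
  triangular-seedpod: 297 × 15/16 = 278.4375
  ovoid-seedpod: 297 × 1/16 = 18.5625
χ² = Σ (O − E)² / E
  triangular-seedpod: (277 − 278.4375)² / 278.4375 = 0.0074
  ovoid-seedpod: (20 − 18.5625)² / 18.5625 = 0.1113
χ² = 0.0074 + 0.1113 = 0.1187 ≈ 0.119

0.119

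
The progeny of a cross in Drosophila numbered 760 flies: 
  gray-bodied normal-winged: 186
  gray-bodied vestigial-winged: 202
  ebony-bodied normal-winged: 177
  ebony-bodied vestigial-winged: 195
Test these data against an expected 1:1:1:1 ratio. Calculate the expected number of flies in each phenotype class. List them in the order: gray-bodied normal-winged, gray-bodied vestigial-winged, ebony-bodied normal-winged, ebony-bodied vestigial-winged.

190, 190, 190, 190

Under the 1:1:1:1 hypothesis (Σ ratio = 4, N = 760):
  gray-bodied normal-winged: 760 × 1/4 = 190
  gray-bodied vestigial-winged: 760 × 1/4 = 190
  ebony-bodied normal-winged: 760 × 1/4 = 190
  ebony-bodied vestigial-winged: 760 × 1/4 = 190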